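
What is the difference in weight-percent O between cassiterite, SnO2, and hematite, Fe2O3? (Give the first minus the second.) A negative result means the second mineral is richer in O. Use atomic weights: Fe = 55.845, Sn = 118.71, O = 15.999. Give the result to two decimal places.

-8.83 percentage points

First mineral: 31.998 g O in 150.708 g formula = 21.23 wt% O.
Second mineral: 47.997 g O in 159.687 g formula = 30.06 wt% O.
21.23% − 30.06% gives a difference of -8.83 percentage points.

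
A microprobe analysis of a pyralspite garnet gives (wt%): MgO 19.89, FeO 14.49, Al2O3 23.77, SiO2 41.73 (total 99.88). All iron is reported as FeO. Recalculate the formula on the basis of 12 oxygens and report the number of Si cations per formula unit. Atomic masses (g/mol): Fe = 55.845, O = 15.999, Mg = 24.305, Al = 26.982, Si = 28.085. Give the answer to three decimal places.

2.994 Si apfu

MgO (M=40.304): mol = 0.49350; Mg = 0.49350, O = 0.49350.
FeO (M=71.844): mol = 0.20169; Fe = 0.20169, O = 0.20169.
Al2O3 (M=101.961): mol = 0.23313; Al = 0.46626, O = 0.69939.
SiO2 (M=60.083): mol = 0.69454; Si = 0.69454, O = 1.38908.
ΣO = 2.78366; factor = 12/ΣO = 4.31087.
Si apfu = 0.69454 × 4.31087 = 2.994.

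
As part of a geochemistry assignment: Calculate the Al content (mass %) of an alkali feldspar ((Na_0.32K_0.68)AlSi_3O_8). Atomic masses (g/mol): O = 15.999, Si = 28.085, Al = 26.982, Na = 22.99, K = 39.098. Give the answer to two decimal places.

9.88 mass %

Formula mass = 0.32×22.99 + 0.68×39.098 + 1×26.982 + 3×28.085 + 8×15.999 = 273.172 g/mol, of which 26.982 g is Al.
So Al makes up 26.982/273.172 = 0.0988 of the mass, i.e. 9.88%.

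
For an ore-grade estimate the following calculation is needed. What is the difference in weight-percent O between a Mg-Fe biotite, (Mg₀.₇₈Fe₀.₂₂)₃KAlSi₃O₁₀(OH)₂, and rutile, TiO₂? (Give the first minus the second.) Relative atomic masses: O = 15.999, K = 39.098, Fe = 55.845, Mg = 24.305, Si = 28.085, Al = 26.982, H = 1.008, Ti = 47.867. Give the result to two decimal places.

3.76 percentage points

M((Mg₀.₇₈Fe₀.₂₂)₃KAlSi₃O₁₀(OH)₂) = 438.070 g/mol, so wt% O = 191.988/438.070 × 100 = 43.83%.
M(TiO₂) = 79.865 g/mol, so wt% O = 31.998/79.865 × 100 = 40.07%.
43.83 − 40.07 = 3.76 pp.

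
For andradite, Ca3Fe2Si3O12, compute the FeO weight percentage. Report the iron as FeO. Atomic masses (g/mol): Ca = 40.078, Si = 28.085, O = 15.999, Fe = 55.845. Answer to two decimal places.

28.28 wt%

Molar mass of Ca3Fe2Si3O12 = 3·40.078 + 2·55.845 + 3·28.085 + 12·15.999 = 508.167 g/mol.
Each formula unit contains 2 Fe, equivalent to 2/1 = 2.0000 mol FeO.
M(FeO) = 1×55.845 + 1×15.999 = 71.844 g/mol.
Mass of FeO per formula unit = 2.0000 × 71.844 = 143.688 g.
FeO wt% = 143.688 / 508.167 × 100 = 28.28%.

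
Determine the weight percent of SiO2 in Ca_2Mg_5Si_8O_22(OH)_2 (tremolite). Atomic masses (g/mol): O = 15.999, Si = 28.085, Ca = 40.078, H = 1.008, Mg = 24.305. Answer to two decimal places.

Molar mass of Ca_2Mg_5Si_8O_22(OH)_2 = 2·40.078 + 5·24.305 + 8·28.085 + 24·15.999 + 2·1.008 = 812.353 g/mol.
Each formula unit contains 8 Si, equivalent to 8/1 = 8.0000 mol SiO2.
M(SiO2) = 1×28.085 + 2×15.999 = 60.083 g/mol.
Mass of SiO2 per formula unit = 8.0000 × 60.083 = 480.664 g.
SiO2 wt% = 480.664 / 812.353 × 100 = 59.17%.

59.17 wt%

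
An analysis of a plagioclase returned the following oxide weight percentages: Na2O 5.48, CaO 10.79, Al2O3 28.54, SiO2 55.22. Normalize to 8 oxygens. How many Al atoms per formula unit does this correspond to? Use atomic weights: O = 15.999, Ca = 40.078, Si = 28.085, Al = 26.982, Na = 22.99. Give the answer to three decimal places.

Na2O (M=61.979): mol = 0.08842; Na = 0.17684, O = 0.08842.
CaO (M=56.077): mol = 0.19241; Ca = 0.19241, O = 0.19241.
Al2O3 (M=101.961): mol = 0.27991; Al = 0.55982, O = 0.83973.
SiO2 (M=60.083): mol = 0.91906; Si = 0.91906, O = 1.83812.
ΣO = 2.95868; factor = 8/ΣO = 2.70391.
Al apfu = 0.55982 × 2.70391 = 1.514.

1.514 Al apfu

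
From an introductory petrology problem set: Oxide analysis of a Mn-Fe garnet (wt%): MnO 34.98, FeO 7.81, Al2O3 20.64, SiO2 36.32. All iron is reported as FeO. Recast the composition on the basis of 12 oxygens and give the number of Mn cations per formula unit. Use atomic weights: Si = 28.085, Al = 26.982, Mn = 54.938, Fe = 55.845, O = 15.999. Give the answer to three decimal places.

34.98 wt% MnO ÷ 70.937 g/mol = 0.49311 mol, giving 0.49311 Mn and 0.49311 O.
7.81 wt% FeO ÷ 71.844 g/mol = 0.10871 mol, giving 0.10871 Fe and 0.10871 O.
20.64 wt% Al2O3 ÷ 101.961 g/mol = 0.20243 mol, giving 0.40486 Al and 0.60729 O.
36.32 wt% SiO2 ÷ 60.083 g/mol = 0.60450 mol, giving 0.60450 Si and 1.20900 O.
Oxygen sums to 2.41811; scaling by 12/2.41811 = 4.96255 puts the formula on 12 O.
Mn: 0.49311 × 4.96255 = 2.447 atoms per formula unit.

2.447 Mn apfu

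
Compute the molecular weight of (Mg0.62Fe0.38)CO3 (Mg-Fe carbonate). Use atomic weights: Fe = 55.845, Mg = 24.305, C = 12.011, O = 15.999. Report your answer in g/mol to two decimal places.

M = 0.62×24.305 + 0.38×55.845 + 1×12.011 + 3×15.999

96.30 g/mol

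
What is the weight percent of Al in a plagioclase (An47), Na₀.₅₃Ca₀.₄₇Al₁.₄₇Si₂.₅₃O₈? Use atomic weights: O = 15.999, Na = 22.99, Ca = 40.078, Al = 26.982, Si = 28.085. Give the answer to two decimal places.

14.70 wt%

Formula mass = 0.53×22.99 + 0.47×40.078 + 1.47×26.982 + 2.53×28.085 + 8×15.999 = 269.732 g/mol, of which 39.664 g is Al.
So Al makes up 39.664/269.732 = 0.1470 of the mass, i.e. 14.70%.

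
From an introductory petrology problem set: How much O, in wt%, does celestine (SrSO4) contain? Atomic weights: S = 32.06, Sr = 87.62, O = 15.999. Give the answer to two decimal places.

Formula mass = 1*87.62 + 1*32.06 + 4*15.999 = 183.676 g/mol, of which 63.996 g is O.
So O makes up 63.996/183.676 = 0.3484 of the mass, i.e. 34.84%.

34.84 wt%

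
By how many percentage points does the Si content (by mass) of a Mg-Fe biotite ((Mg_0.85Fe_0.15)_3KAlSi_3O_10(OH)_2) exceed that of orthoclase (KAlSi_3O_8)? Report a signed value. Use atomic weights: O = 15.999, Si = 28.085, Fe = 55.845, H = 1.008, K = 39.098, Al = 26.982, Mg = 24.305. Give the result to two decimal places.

Si in (Mg_0.85Fe_0.15)_3KAlSi_3O_10(OH)_2: molar mass 431.447 g/mol; 3×28.085 = 84.255 g → 19.53 wt%.
Si in KAlSi_3O_8: molar mass 278.327 g/mol; 3×28.085 = 84.255 g → 30.27 wt%.
Difference = 19.53 − 30.27 = -10.74 percentage points.

-10.74 percentage points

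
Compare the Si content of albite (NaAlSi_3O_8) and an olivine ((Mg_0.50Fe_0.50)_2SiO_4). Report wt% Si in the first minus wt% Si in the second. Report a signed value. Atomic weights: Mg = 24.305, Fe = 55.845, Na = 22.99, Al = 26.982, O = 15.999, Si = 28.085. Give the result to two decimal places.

M(NaAlSi_3O_8) = 262.219 g/mol, so wt% Si = 84.255/262.219 × 100 = 32.13%.
M((Mg_0.50Fe_0.50)_2SiO_4) = 172.231 g/mol, so wt% Si = 28.085/172.231 × 100 = 16.31%.
32.13 − 16.31 = 15.82 pp.

15.82 percentage points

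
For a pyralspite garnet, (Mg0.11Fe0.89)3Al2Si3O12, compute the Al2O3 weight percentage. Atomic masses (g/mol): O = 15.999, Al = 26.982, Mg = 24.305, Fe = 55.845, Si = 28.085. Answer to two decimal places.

20.92 wt%

M((Mg0.11Fe0.89)3Al2Si3O12) = 487.334 g/mol; M(Al2O3) = 101.961 g/mol.
Moles Al2O3 per formula unit = 2 Al ÷ 2 = 1.0000.
Al2O3 fraction = (1.0000 × 101.961) / 487.334 = 101.961/487.334 = 0.2092.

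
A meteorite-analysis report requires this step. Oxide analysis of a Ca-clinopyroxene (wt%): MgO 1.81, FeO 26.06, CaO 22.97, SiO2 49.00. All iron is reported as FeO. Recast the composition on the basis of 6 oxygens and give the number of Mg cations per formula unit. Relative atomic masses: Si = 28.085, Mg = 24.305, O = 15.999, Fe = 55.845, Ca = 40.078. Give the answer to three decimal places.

0.110 Mg apfu

1.81 wt% MgO ÷ 40.304 g/mol = 0.04491 mol, giving 0.04491 Mg and 0.04491 O.
26.06 wt% FeO ÷ 71.844 g/mol = 0.36273 mol, giving 0.36273 Fe and 0.36273 O.
22.97 wt% CaO ÷ 56.077 g/mol = 0.40962 mol, giving 0.40962 Ca and 0.40962 O.
49.00 wt% SiO2 ÷ 60.083 g/mol = 0.81554 mol, giving 0.81554 Si and 1.63108 O.
Oxygen sums to 2.44834; scaling by 6/2.44834 = 2.45064 puts the formula on 6 O.
Mg: 0.04491 × 2.45064 = 0.110 atoms per formula unit.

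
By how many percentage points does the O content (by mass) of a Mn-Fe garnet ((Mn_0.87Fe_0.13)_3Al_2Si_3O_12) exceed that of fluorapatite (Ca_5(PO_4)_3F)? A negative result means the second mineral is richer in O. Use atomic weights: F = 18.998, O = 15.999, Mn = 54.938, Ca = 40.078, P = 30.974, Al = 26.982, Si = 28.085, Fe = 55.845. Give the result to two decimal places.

M((Mn_0.87Fe_0.13)_3Al_2Si_3O_12) = 495.375 g/mol, so wt% O = 191.988/495.375 × 100 = 38.76%.
M(Ca_5(PO_4)_3F) = 504.298 g/mol, so wt% O = 191.988/504.298 × 100 = 38.07%.
38.76 − 38.07 = 0.69 pp.

0.69 percentage points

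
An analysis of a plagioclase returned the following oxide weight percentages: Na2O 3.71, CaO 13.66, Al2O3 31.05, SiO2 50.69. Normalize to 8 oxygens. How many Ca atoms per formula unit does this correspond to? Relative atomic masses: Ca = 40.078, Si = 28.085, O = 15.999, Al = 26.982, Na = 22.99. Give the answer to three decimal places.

0.671 Ca apfu

3.71 wt% Na2O ÷ 61.979 g/mol = 0.05986 mol, giving 0.11972 Na and 0.05986 O.
13.66 wt% CaO ÷ 56.077 g/mol = 0.24359 mol, giving 0.24359 Ca and 0.24359 O.
31.05 wt% Al2O3 ÷ 101.961 g/mol = 0.30453 mol, giving 0.60906 Al and 0.91359 O.
50.69 wt% SiO2 ÷ 60.083 g/mol = 0.84367 mol, giving 0.84367 Si and 1.68734 O.
Oxygen sums to 2.90438; scaling by 8/2.90438 = 2.75446 puts the formula on 8 O.
Ca: 0.24359 × 2.75446 = 0.671 atoms per formula unit.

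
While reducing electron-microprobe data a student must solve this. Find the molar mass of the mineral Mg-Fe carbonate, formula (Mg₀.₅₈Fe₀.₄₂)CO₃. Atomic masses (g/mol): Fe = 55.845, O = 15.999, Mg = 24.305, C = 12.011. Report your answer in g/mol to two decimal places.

M = 0.58(24.305) + 0.42(55.845) + 1(12.011) + 3(15.999)

97.56 g/mol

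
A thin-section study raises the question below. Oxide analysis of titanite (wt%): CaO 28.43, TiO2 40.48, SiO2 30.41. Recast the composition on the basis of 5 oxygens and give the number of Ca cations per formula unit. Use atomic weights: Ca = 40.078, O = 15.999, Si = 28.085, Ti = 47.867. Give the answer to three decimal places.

1.001 Ca apfu

CaO: 28.43/56.077 = 0.50698 mol → 0.50698 mol Ca, 0.50698 mol O.
TiO2: 40.48/79.865 = 0.50686 mol → 0.50686 mol Ti, 1.01372 mol O.
SiO2: 30.41/60.083 = 0.50613 mol → 0.50613 mol Si, 1.01226 mol O.
Total oxygen = 2.53296 mol. Normalization factor = 5/2.53296 = 1.97398.
Ca per 5 O = 0.50698 × 1.97398 = 1.001.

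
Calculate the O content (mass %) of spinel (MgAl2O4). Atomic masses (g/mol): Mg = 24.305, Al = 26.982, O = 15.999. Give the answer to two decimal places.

M(MgAl2O4) = 142.265 g/mol.
O contributes 4 × 15.999 = 63.996 g per mole.
63.996/142.265 = 0.4498 → 44.98%.

44.98 mass %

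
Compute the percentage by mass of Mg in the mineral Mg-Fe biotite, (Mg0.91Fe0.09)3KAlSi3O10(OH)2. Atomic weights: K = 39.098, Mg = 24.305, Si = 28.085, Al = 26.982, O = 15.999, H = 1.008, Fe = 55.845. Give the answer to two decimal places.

15.58 mass %

M((Mg0.91Fe0.09)3KAlSi3O10(OH)2) = 425.770 g/mol.
Mg contributes 2.73 × 24.305 = 66.353 g per mole.
66.353/425.770 = 0.1558 → 15.58%.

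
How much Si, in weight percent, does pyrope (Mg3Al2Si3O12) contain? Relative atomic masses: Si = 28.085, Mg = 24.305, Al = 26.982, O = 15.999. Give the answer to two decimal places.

20.90 weight percent

Molar mass of Mg3Al2Si3O12: 3*24.305 + 2*26.982 + 3*28.085 + 12*15.999 = 403.122 g/mol.
Mass of Si per formula unit: 3 × 28.085 = 84.255 g.
Weight fraction Si = 84.255 / 403.122 = 0.2090.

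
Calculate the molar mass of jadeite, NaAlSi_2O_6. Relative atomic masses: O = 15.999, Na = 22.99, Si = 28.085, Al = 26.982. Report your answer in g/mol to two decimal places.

202.14 g/mol

M = 1*22.99 + 1*26.982 + 2*28.085 + 6*15.999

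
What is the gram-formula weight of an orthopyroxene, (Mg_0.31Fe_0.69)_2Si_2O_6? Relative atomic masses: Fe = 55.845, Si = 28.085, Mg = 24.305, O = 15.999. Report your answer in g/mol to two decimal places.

244.30 g/mol

Mg: 0.62 × 24.305 = 15.0691
Fe: 1.38 × 55.845 = 77.0661
Si: 2 × 28.085 = 56.1700
O: 6 × 15.999 = 95.9940
Summing the contributions gives the formula mass.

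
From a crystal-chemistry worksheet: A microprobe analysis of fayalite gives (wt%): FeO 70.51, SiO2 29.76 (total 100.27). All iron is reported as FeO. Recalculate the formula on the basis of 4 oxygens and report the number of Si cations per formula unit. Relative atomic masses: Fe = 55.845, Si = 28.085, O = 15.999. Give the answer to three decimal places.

1.005 Si apfu

70.51 wt% FeO ÷ 71.844 g/mol = 0.98143 mol, giving 0.98143 Fe and 0.98143 O.
29.76 wt% SiO2 ÷ 60.083 g/mol = 0.49531 mol, giving 0.49531 Si and 0.99062 O.
Oxygen sums to 1.97205; scaling by 4/1.97205 = 2.02835 puts the formula on 4 O.
Si: 0.49531 × 2.02835 = 1.005 atoms per formula unit.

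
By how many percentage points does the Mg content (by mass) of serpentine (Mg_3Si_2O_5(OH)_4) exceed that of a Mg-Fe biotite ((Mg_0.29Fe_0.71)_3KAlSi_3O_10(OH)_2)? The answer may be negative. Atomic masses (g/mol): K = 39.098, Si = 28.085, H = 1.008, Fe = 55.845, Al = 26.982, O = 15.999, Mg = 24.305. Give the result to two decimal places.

21.95 percentage points

First mineral: 72.915 g Mg in 277.108 g formula = 26.31 wt% Mg.
Second mineral: 21.145 g Mg in 484.434 g formula = 4.36 wt% Mg.
26.31% − 4.36% gives a difference of 21.95 percentage points.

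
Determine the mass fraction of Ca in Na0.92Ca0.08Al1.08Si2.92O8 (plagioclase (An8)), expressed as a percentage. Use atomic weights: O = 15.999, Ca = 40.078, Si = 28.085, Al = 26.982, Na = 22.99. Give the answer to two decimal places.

Molar mass of Na0.92Ca0.08Al1.08Si2.92O8: 0.92·22.99 + 0.08·40.078 + 1.08·26.982 + 2.92·28.085 + 8·15.999 = 263.498 g/mol.
Mass of Ca per formula unit: 0.08 × 40.078 = 3.206 g.
Weight fraction Ca = 3.206 / 263.498 = 0.0122.

1.22 mass %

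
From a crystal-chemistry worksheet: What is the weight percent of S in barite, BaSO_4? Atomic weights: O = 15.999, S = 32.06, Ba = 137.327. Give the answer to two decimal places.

Molar mass of BaSO_4: 1×137.327 + 1×32.06 + 4×15.999 = 233.383 g/mol.
Mass of S per formula unit: 1 × 32.06 = 32.060 g.
Weight fraction S = 32.060 / 233.383 = 0.1374.

13.74 wt%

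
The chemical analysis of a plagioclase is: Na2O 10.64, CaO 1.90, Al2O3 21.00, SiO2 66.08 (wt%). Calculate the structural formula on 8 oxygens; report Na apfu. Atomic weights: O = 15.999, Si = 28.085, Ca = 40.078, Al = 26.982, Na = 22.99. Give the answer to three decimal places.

0.909 Na apfu

Na2O: 10.64/61.979 = 0.17167 mol → 0.34334 mol Na, 0.17167 mol O.
CaO: 1.90/56.077 = 0.03388 mol → 0.03388 mol Ca, 0.03388 mol O.
Al2O3: 21.00/101.961 = 0.20596 mol → 0.41192 mol Al, 0.61788 mol O.
SiO2: 66.08/60.083 = 1.09981 mol → 1.09981 mol Si, 2.19962 mol O.
Total oxygen = 3.02305 mol. Normalization factor = 8/3.02305 = 2.64633.
Na per 8 O = 0.34334 × 2.64633 = 0.909.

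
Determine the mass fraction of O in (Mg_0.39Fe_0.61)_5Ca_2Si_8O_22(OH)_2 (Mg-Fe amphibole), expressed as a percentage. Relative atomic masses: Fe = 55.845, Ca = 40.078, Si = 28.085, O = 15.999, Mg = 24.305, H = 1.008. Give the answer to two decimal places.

Formula mass = 1.95*24.305 + 3.05*55.845 + 2*40.078 + 8*28.085 + 24*15.999 + 2*1.008 = 908.550 g/mol, of which 383.976 g is O.
So O makes up 383.976/908.550 = 0.4226 of the mass, i.e. 42.26%.

42.26 weight percent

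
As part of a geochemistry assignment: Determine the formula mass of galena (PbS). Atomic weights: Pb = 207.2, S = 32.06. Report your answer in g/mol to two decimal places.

The formula mass is the sum 1×207.2 + 1×32.06.

239.26 g/mol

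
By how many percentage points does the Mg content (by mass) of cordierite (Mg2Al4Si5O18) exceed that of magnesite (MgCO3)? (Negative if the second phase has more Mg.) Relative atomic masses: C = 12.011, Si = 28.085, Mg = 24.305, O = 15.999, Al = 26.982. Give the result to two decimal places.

-20.52 percentage points

Mg in Mg2Al4Si5O18: molar mass 584.945 g/mol; 2×24.305 = 48.610 g → 8.31 wt%.
Mg in MgCO3: molar mass 84.313 g/mol; 1×24.305 = 24.305 g → 28.83 wt%.
Difference = 8.31 − 28.83 = -20.52 percentage points.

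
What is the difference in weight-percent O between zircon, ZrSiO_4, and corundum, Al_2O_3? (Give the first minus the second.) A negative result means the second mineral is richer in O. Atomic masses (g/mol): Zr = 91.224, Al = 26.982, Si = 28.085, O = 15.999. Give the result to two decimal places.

First mineral: 63.996 g O in 183.305 g formula = 34.91 wt% O.
Second mineral: 47.997 g O in 101.961 g formula = 47.07 wt% O.
34.91% − 47.07% gives a difference of -12.16 percentage points.

-12.16 percentage points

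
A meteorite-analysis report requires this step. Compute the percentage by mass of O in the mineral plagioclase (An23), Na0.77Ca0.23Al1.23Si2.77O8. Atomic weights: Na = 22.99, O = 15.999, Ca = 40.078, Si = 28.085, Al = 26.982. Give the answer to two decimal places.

Formula mass = 0.77×22.99 + 0.23×40.078 + 1.23×26.982 + 2.77×28.085 + 8×15.999 = 265.896 g/mol, of which 127.992 g is O.
So O makes up 127.992/265.896 = 0.4814 of the mass, i.e. 48.14%.

48.14 wt%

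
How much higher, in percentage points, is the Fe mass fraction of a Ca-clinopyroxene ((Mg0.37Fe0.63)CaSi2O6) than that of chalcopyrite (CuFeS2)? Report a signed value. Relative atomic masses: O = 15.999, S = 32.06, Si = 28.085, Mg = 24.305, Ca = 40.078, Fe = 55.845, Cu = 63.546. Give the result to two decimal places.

-15.55 percentage points

Fe in (Mg0.37Fe0.63)CaSi2O6: molar mass 236.417 g/mol; 0.63×55.845 = 35.182 g → 14.88 wt%.
Fe in CuFeS2: molar mass 183.511 g/mol; 1×55.845 = 55.845 g → 30.43 wt%.
Difference = 14.88 − 30.43 = -15.55 percentage points.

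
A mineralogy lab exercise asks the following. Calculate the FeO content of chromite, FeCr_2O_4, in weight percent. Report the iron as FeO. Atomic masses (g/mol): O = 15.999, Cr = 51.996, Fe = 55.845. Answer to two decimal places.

Formula mass = 223.833 g/mol.
1 Fe → 1.0000 mol FeO per formula unit; M(FeO) = 71.844, so FeO mass = 71.844 g.
71.844/223.833 × 100 = 32.10 wt%.

32.10 wt%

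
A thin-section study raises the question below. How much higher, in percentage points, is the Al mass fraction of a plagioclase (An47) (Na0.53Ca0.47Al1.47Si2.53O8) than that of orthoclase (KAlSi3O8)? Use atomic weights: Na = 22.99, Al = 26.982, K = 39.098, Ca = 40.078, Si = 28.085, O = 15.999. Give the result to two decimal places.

First mineral: 39.664 g Al in 269.732 g formula = 14.70 wt% Al.
Second mineral: 26.982 g Al in 278.327 g formula = 9.69 wt% Al.
14.70% − 9.69% gives a difference of 5.01 percentage points.

5.01 percentage points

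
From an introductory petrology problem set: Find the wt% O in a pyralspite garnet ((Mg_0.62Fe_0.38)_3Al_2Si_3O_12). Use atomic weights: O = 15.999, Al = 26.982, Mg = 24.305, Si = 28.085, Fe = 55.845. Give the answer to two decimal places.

M((Mg_0.62Fe_0.38)_3Al_2Si_3O_12) = 439.078 g/mol.
O contributes 12 × 15.999 = 191.988 g per mole.
191.988/439.078 = 0.4373 → 43.73%.

43.73 wt%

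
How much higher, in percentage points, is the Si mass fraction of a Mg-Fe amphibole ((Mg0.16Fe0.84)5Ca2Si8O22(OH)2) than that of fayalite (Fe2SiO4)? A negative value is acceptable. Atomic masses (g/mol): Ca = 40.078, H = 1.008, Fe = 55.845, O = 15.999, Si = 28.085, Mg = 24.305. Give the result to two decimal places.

M((Mg0.16Fe0.84)5Ca2Si8O22(OH)2) = 944.821 g/mol, so wt% Si = 224.680/944.821 × 100 = 23.78%.
M(Fe2SiO4) = 203.771 g/mol, so wt% Si = 28.085/203.771 × 100 = 13.78%.
23.78 − 13.78 = 10.00 pp.

10.00 percentage points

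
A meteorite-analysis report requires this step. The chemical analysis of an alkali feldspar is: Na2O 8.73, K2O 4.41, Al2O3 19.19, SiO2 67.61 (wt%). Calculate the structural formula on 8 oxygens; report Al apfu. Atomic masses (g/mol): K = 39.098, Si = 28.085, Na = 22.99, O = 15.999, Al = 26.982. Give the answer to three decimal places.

Na2O: 8.73/61.979 = 0.14085 mol → 0.28170 mol Na, 0.14085 mol O.
K2O: 4.41/94.195 = 0.04682 mol → 0.09364 mol K, 0.04682 mol O.
Al2O3: 19.19/101.961 = 0.18821 mol → 0.37642 mol Al, 0.56463 mol O.
SiO2: 67.61/60.083 = 1.12528 mol → 1.12528 mol Si, 2.25056 mol O.
Total oxygen = 3.00286 mol. Normalization factor = 8/3.00286 = 2.66413.
Al per 8 O = 0.37642 × 2.66413 = 1.003.

1.003 Al apfu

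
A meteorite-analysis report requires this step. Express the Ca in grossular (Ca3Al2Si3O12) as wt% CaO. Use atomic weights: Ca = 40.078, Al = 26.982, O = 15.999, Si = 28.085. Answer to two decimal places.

37.35 wt%

Formula mass = 450.441 g/mol.
3 Ca → 3.0000 mol CaO per formula unit; M(CaO) = 56.077, so CaO mass = 168.231 g.
168.231/450.441 × 100 = 37.35 wt%.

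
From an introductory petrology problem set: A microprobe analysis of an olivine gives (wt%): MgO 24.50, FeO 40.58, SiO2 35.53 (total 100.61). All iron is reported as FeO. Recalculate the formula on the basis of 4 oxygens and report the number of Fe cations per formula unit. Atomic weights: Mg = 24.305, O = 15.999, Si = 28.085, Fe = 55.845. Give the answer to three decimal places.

24.50 wt% MgO ÷ 40.304 g/mol = 0.60788 mol, giving 0.60788 Mg and 0.60788 O.
40.58 wt% FeO ÷ 71.844 g/mol = 0.56483 mol, giving 0.56483 Fe and 0.56483 O.
35.53 wt% SiO2 ÷ 60.083 g/mol = 0.59135 mol, giving 0.59135 Si and 1.18270 O.
Oxygen sums to 2.35541; scaling by 4/2.35541 = 1.69822 puts the formula on 4 O.
Fe: 0.56483 × 1.69822 = 0.959 atoms per formula unit.

0.959 Fe apfu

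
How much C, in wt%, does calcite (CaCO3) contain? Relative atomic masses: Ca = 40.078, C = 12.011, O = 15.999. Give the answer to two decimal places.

12.00 wt%

M(CaCO3) = 100.086 g/mol.
C contributes 1 × 12.011 = 12.011 g per mole.
12.011/100.086 = 0.1200 → 12.00%.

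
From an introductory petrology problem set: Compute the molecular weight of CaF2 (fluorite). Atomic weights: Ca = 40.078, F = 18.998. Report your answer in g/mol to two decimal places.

78.07 g/mol

The formula mass is the sum 1(40.078) + 2(18.998).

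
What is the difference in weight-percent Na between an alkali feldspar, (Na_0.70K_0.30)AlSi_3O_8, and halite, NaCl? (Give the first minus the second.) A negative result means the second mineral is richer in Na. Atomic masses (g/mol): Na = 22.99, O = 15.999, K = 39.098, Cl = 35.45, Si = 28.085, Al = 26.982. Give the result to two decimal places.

Na in (Na_0.70K_0.30)AlSi_3O_8: molar mass 267.051 g/mol; 0.70×22.99 = 16.093 g → 6.03 wt%.
Na in NaCl: molar mass 58.440 g/mol; 1×22.99 = 22.990 g → 39.34 wt%.
Difference = 6.03 − 39.34 = -33.31 percentage points.

-33.31 percentage points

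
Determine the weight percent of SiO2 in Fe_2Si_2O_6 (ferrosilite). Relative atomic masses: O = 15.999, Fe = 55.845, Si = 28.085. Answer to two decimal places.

45.54 wt%

M(Fe_2Si_2O_6) = 263.854 g/mol; M(SiO2) = 60.083 g/mol.
Moles SiO2 per formula unit = 2 Si ÷ 1 = 2.0000.
SiO2 fraction = (2.0000 × 60.083) / 263.854 = 120.166/263.854 = 0.4554.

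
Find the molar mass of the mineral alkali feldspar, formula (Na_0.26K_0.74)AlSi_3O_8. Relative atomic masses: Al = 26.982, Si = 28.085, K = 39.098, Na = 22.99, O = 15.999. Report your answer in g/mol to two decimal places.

M = 0.26*22.99 + 0.74*39.098 + 1*26.982 + 3*28.085 + 8*15.999

274.14 g/mol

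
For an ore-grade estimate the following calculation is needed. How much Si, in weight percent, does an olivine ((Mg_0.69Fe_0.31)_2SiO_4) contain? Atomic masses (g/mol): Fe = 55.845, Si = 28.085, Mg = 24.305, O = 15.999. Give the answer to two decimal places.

17.53 weight percent

Molar mass of (Mg_0.69Fe_0.31)_2SiO_4: 1.38×24.305 + 0.62×55.845 + 1×28.085 + 4×15.999 = 160.246 g/mol.
Mass of Si per formula unit: 1 × 28.085 = 28.085 g.
Weight fraction Si = 28.085 / 160.246 = 0.1753.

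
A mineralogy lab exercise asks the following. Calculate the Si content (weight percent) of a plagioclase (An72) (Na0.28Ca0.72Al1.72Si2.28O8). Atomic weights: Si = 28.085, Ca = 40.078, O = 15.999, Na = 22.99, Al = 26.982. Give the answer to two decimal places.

Molar mass of Na0.28Ca0.72Al1.72Si2.28O8: 0.28*22.99 + 0.72*40.078 + 1.72*26.982 + 2.28*28.085 + 8*15.999 = 273.728 g/mol.
Mass of Si per formula unit: 2.28 × 28.085 = 64.034 g.
Weight fraction Si = 64.034 / 273.728 = 0.2339.

23.39 weight percent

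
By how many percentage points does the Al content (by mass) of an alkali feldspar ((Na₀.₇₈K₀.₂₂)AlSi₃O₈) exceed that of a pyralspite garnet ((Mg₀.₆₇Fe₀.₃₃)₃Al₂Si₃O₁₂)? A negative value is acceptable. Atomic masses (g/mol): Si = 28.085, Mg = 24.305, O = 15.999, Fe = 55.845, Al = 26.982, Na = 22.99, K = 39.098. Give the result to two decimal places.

-2.27 percentage points

First mineral: 26.982 g Al in 265.763 g formula = 10.15 wt% Al.
Second mineral: 53.964 g Al in 434.347 g formula = 12.42 wt% Al.
10.15% − 12.42% gives a difference of -2.27 percentage points.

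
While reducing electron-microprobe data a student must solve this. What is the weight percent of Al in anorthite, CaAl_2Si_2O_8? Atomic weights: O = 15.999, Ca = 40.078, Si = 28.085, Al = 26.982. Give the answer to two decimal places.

M(CaAl_2Si_2O_8) = 278.204 g/mol.
Al contributes 2 × 26.982 = 53.964 g per mole.
53.964/278.204 = 0.1940 → 19.40%.

19.40 mass %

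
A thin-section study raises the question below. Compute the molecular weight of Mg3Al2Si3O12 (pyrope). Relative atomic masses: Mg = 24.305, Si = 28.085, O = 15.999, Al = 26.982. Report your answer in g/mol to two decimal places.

403.12 g/mol

Mg: 3 × 24.305 = 72.9150
Al: 2 × 26.982 = 53.9640
Si: 3 × 28.085 = 84.2550
O: 12 × 15.999 = 191.9880
Summing the contributions gives the formula mass.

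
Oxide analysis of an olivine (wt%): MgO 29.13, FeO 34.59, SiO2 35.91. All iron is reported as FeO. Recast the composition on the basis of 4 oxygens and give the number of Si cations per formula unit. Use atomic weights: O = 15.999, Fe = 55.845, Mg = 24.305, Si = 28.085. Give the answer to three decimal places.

0.996 Si apfu

MgO: 29.13/40.304 = 0.72276 mol → 0.72276 mol Mg, 0.72276 mol O.
FeO: 34.59/71.844 = 0.48146 mol → 0.48146 mol Fe, 0.48146 mol O.
SiO2: 35.91/60.083 = 0.59767 mol → 0.59767 mol Si, 1.19534 mol O.
Total oxygen = 2.39956 mol. Normalization factor = 4/2.39956 = 1.66697.
Si per 4 O = 0.59767 × 1.66697 = 0.996.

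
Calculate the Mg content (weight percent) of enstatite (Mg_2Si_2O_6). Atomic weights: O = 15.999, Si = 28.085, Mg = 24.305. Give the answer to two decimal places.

Formula mass = 2·24.305 + 2·28.085 + 6·15.999 = 200.774 g/mol, of which 48.610 g is Mg.
So Mg makes up 48.610/200.774 = 0.2421 of the mass, i.e. 24.21%.

24.21 weight percent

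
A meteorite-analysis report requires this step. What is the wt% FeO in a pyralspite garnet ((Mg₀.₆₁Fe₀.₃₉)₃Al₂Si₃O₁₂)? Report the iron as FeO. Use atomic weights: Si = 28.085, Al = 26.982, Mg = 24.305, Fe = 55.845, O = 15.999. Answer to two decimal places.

Formula mass = 440.024 g/mol.
1.17 Fe → 1.1700 mol FeO per formula unit; M(FeO) = 71.844, so FeO mass = 84.057 g.
84.057/440.024 × 100 = 19.10 wt%.

19.10 wt%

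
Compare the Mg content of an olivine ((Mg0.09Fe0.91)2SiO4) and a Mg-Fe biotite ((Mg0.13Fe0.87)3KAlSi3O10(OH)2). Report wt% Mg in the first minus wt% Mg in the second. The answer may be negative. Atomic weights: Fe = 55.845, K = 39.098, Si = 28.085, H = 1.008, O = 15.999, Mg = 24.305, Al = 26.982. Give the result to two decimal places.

0.31 percentage points

M((Mg0.09Fe0.91)2SiO4) = 198.094 g/mol, so wt% Mg = 4.375/198.094 × 100 = 2.21%.
M((Mg0.13Fe0.87)3KAlSi3O10(OH)2) = 499.573 g/mol, so wt% Mg = 9.479/499.573 × 100 = 1.90%.
2.21 − 1.90 = 0.31 pp.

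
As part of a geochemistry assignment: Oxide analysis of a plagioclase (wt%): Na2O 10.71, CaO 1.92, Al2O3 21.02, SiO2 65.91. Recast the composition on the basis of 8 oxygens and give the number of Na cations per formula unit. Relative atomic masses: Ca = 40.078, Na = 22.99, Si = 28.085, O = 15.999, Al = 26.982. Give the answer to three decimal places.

Na2O: 10.71/61.979 = 0.17280 mol → 0.34560 mol Na, 0.17280 mol O.
CaO: 1.92/56.077 = 0.03424 mol → 0.03424 mol Ca, 0.03424 mol O.
Al2O3: 21.02/101.961 = 0.20616 mol → 0.41232 mol Al, 0.61848 mol O.
SiO2: 65.91/60.083 = 1.09698 mol → 1.09698 mol Si, 2.19396 mol O.
Total oxygen = 3.01948 mol. Normalization factor = 8/3.01948 = 2.64946.
Na per 8 O = 0.34560 × 2.64946 = 0.916.

0.916 Na apfu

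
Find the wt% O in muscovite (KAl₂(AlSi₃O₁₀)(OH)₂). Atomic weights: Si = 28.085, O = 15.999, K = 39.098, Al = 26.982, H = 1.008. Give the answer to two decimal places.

48.20 weight percent

M(KAl₂(AlSi₃O₁₀)(OH)₂) = 398.303 g/mol.
O contributes 12 × 15.999 = 191.988 g per mole.
191.988/398.303 = 0.4820 → 48.20%.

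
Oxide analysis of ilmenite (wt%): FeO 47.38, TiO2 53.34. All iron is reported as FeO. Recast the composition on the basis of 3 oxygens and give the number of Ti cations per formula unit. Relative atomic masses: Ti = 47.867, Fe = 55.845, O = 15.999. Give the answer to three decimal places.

47.38 wt% FeO ÷ 71.844 g/mol = 0.65948 mol, giving 0.65948 Fe and 0.65948 O.
53.34 wt% TiO2 ÷ 79.865 g/mol = 0.66788 mol, giving 0.66788 Ti and 1.33576 O.
Oxygen sums to 1.99524; scaling by 3/1.99524 = 1.50358 puts the formula on 3 O.
Ti: 0.66788 × 1.50358 = 1.004 atoms per formula unit.

1.004 Ti apfu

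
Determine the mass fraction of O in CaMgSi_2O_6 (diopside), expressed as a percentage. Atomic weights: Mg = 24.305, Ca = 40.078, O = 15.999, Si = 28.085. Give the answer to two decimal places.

44.33 weight percent

Molar mass of CaMgSi_2O_6: 1·40.078 + 1·24.305 + 2·28.085 + 6·15.999 = 216.547 g/mol.
Mass of O per formula unit: 6 × 15.999 = 95.994 g.
Weight fraction O = 95.994 / 216.547 = 0.4433.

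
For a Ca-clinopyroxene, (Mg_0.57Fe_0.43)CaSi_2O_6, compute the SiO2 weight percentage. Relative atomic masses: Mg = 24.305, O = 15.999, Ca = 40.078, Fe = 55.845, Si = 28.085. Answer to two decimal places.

52.22 wt%

M((Mg_0.57Fe_0.43)CaSi_2O_6) = 230.109 g/mol; M(SiO2) = 60.083 g/mol.
Moles SiO2 per formula unit = 2 Si ÷ 1 = 2.0000.
SiO2 fraction = (2.0000 × 60.083) / 230.109 = 120.166/230.109 = 0.5222.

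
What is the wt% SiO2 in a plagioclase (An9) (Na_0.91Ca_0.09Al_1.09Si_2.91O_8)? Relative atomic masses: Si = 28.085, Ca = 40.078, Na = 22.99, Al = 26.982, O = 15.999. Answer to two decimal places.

Formula mass = 263.658 g/mol.
2.91 Si → 2.9100 mol SiO2 per formula unit; M(SiO2) = 60.083, so SiO2 mass = 174.842 g.
174.842/263.658 × 100 = 66.31 wt%.

66.31 wt%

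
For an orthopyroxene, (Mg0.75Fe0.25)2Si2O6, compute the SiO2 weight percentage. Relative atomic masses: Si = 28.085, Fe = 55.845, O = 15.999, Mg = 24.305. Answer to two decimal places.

55.49 wt%

M((Mg0.75Fe0.25)2Si2O6) = 216.544 g/mol; M(SiO2) = 60.083 g/mol.
Moles SiO2 per formula unit = 2 Si ÷ 1 = 2.0000.
SiO2 fraction = (2.0000 × 60.083) / 216.544 = 120.166/216.544 = 0.5549.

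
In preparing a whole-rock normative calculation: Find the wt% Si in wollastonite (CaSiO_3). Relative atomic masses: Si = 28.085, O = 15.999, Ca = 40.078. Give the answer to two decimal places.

24.18 wt%

M(CaSiO_3) = 116.160 g/mol.
Si contributes 1 × 28.085 = 28.085 g per mole.
28.085/116.160 = 0.2418 → 24.18%.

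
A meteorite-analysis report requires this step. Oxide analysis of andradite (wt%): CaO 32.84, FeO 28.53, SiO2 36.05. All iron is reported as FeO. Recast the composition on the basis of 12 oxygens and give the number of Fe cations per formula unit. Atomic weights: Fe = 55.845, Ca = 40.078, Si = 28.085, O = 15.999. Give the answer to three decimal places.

2.183 Fe apfu

32.84 wt% CaO ÷ 56.077 g/mol = 0.58562 mol, giving 0.58562 Ca and 0.58562 O.
28.53 wt% FeO ÷ 71.844 g/mol = 0.39711 mol, giving 0.39711 Fe and 0.39711 O.
36.05 wt% SiO2 ÷ 60.083 g/mol = 0.60000 mol, giving 0.60000 Si and 1.20000 O.
Oxygen sums to 2.18273; scaling by 12/2.18273 = 5.49770 puts the formula on 12 O.
Fe: 0.39711 × 5.49770 = 2.183 atoms per formula unit.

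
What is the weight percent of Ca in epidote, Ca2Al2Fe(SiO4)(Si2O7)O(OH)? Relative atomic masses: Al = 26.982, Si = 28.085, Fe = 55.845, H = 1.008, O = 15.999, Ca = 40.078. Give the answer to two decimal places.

16.59 mass %

Molar mass of Ca2Al2Fe(SiO4)(Si2O7)O(OH): 2*40.078 + 2*26.982 + 1*55.845 + 3*28.085 + 13*15.999 + 1*1.008 = 483.215 g/mol.
Mass of Ca per formula unit: 2 × 40.078 = 80.156 g.
Weight fraction Ca = 80.156 / 483.215 = 0.1659.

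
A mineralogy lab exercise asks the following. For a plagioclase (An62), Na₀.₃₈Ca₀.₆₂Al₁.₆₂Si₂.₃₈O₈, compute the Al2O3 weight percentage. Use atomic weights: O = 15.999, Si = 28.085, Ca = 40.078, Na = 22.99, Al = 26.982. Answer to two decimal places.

M(Na₀.₃₈Ca₀.₆₂Al₁.₆₂Si₂.₃₈O₈) = 272.130 g/mol; M(Al2O3) = 101.961 g/mol.
Moles Al2O3 per formula unit = 1.62 Al ÷ 2 = 0.8100.
Al2O3 fraction = (0.8100 × 101.961) / 272.130 = 82.588/272.130 = 0.3035.

30.35 wt%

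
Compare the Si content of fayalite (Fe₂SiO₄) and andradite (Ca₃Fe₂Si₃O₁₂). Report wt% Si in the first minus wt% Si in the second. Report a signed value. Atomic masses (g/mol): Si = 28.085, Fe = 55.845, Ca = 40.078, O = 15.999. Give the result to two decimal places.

-2.80 percentage points

First mineral: 28.085 g Si in 203.771 g formula = 13.78 wt% Si.
Second mineral: 84.255 g Si in 508.167 g formula = 16.58 wt% Si.
13.78% − 16.58% gives a difference of -2.80 percentage points.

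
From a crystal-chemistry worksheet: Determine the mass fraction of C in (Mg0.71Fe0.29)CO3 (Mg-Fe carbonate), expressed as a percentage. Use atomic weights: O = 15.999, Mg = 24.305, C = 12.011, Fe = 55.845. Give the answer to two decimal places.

12.85 wt%

Molar mass of (Mg0.71Fe0.29)CO3: 0.71·24.305 + 0.29·55.845 + 1·12.011 + 3·15.999 = 93.460 g/mol.
Mass of C per formula unit: 1 × 12.011 = 12.011 g.
Weight fraction C = 12.011 / 93.460 = 0.1285.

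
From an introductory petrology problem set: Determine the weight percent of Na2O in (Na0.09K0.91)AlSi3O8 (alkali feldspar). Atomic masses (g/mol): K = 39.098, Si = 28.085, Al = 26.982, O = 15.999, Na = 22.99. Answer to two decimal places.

1.01 wt%

Molar mass of (Na0.09K0.91)AlSi3O8 = 0.09*22.99 + 0.91*39.098 + 1*26.982 + 3*28.085 + 8*15.999 = 276.877 g/mol.
Each formula unit contains 0.09 Na, equivalent to 0.09/2 = 0.0450 mol Na2O.
M(Na2O) = 2×22.99 + 1×15.999 = 61.979 g/mol.
Mass of Na2O per formula unit = 0.0450 × 61.979 = 2.789 g.
Na2O wt% = 2.789 / 276.877 × 100 = 1.01%.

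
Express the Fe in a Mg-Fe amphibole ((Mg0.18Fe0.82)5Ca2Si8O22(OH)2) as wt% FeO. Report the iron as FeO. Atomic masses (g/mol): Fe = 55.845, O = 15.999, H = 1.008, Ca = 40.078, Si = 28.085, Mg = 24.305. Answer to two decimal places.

Molar mass of (Mg0.18Fe0.82)5Ca2Si8O22(OH)2 = 0.90×24.305 + 4.10×55.845 + 2×40.078 + 8×28.085 + 24×15.999 + 2×1.008 = 941.667 g/mol.
Each formula unit contains 4.10 Fe, equivalent to 4.10/1 = 4.1000 mol FeO.
M(FeO) = 1×55.845 + 1×15.999 = 71.844 g/mol.
Mass of FeO per formula unit = 4.1000 × 71.844 = 294.560 g.
FeO wt% = 294.560 / 941.667 × 100 = 31.28%.

31.28 wt%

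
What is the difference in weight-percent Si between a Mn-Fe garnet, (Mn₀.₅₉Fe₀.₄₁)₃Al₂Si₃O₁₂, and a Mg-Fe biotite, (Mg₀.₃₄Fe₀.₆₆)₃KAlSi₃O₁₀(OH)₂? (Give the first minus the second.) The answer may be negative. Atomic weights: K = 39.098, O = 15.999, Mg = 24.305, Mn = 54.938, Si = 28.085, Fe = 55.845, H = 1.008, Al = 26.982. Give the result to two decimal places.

First mineral: 84.255 g Si in 496.137 g formula = 16.98 wt% Si.
Second mineral: 84.255 g Si in 479.703 g formula = 17.56 wt% Si.
16.98% − 17.56% gives a difference of -0.58 percentage points.

-0.58 percentage points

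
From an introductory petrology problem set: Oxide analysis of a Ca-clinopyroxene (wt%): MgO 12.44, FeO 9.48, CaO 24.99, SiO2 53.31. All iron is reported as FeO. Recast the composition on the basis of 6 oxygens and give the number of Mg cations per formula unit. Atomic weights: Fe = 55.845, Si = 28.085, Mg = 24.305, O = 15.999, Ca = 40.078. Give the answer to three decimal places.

MgO (M=40.304): mol = 0.30865; Mg = 0.30865, O = 0.30865.
FeO (M=71.844): mol = 0.13195; Fe = 0.13195, O = 0.13195.
CaO (M=56.077): mol = 0.44564; Ca = 0.44564, O = 0.44564.
SiO2 (M=60.083): mol = 0.88727; Si = 0.88727, O = 1.77454.
ΣO = 2.66078; factor = 6/ΣO = 2.25498.
Mg apfu = 0.30865 × 2.25498 = 0.696.

0.696 Mg apfu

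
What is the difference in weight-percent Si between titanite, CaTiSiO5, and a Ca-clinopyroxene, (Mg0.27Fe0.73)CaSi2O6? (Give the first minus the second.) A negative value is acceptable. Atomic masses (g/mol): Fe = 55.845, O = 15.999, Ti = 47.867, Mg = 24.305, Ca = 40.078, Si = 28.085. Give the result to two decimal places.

-9.12 percentage points

M(CaTiSiO5) = 196.025 g/mol, so wt% Si = 28.085/196.025 × 100 = 14.33%.
M((Mg0.27Fe0.73)CaSi2O6) = 239.571 g/mol, so wt% Si = 56.170/239.571 × 100 = 23.45%.
14.33 − 23.45 = -9.12 pp.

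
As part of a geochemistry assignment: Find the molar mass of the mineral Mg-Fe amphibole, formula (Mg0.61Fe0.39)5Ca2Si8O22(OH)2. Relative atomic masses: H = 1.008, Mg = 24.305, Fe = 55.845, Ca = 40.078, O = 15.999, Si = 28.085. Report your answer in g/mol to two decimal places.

873.86 g/mol

The formula mass is the sum 3.05(24.305) + 1.95(55.845) + 2(40.078) + 8(28.085) + 24(15.999) + 2(1.008).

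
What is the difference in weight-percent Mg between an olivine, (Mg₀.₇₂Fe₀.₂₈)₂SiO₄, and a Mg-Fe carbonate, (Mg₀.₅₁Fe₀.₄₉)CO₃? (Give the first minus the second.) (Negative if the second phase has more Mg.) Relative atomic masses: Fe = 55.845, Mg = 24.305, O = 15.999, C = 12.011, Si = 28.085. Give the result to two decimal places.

First mineral: 34.999 g Mg in 158.353 g formula = 22.10 wt% Mg.
Second mineral: 12.396 g Mg in 99.768 g formula = 12.42 wt% Mg.
22.10% − 12.42% gives a difference of 9.68 percentage points.

9.68 percentage points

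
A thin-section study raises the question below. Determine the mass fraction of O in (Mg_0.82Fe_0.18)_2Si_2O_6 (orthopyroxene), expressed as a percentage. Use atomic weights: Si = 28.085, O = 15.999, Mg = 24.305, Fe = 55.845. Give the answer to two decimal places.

M((Mg_0.82Fe_0.18)_2Si_2O_6) = 212.128 g/mol.
O contributes 6 × 15.999 = 95.994 g per mole.
95.994/212.128 = 0.4525 → 45.25%.

45.25 wt%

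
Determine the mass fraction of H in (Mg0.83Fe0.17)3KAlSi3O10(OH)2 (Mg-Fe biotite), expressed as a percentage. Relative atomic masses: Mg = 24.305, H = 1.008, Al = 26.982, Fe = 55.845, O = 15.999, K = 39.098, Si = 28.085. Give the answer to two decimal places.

0.47 mass %

Formula mass = 2.49·24.305 + 0.51·55.845 + 1·39.098 + 1·26.982 + 3·28.085 + 12·15.999 + 2·1.008 = 433.339 g/mol, of which 2.016 g is H.
So H makes up 2.016/433.339 = 0.0047 of the mass, i.e. 0.47%.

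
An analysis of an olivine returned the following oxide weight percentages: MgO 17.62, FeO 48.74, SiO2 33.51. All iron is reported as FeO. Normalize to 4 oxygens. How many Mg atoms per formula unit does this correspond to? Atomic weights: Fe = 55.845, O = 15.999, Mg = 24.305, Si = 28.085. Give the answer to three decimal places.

0.784 Mg apfu

17.62 wt% MgO ÷ 40.304 g/mol = 0.43718 mol, giving 0.43718 Mg and 0.43718 O.
48.74 wt% FeO ÷ 71.844 g/mol = 0.67841 mol, giving 0.67841 Fe and 0.67841 O.
33.51 wt% SiO2 ÷ 60.083 g/mol = 0.55773 mol, giving 0.55773 Si and 1.11546 O.
Oxygen sums to 2.23105; scaling by 4/2.23105 = 1.79288 puts the formula on 4 O.
Mg: 0.43718 × 1.79288 = 0.784 atoms per formula unit.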